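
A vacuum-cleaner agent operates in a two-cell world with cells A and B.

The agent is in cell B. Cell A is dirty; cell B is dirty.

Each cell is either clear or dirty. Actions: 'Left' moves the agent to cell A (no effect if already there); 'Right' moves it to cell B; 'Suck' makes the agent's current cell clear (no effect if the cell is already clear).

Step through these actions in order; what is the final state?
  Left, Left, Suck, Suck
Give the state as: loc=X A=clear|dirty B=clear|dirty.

loc=A A=clear B=dirty

[1] after Left: loc=A A=dirty B=dirty
[2] after Left: loc=A A=dirty B=dirty
[3] after Suck: loc=A A=clear B=dirty
[4] after Suck: loc=A A=clear B=dirty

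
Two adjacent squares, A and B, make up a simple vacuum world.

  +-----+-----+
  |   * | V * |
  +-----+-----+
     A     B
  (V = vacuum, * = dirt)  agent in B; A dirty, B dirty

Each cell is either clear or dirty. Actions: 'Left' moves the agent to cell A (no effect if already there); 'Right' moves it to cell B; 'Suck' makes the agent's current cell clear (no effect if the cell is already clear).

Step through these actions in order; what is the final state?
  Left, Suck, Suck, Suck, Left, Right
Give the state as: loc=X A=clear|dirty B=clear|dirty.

1) do Left; now loc=A A=dirty B=dirty
2) do Suck; now loc=A A=clear B=dirty
3) do Suck; now loc=A A=clear B=dirty
4) do Suck; now loc=A A=clear B=dirty
5) do Left; now loc=A A=clear B=dirty
6) do Right; now loc=B A=clear B=dirty

loc=B A=clear B=dirty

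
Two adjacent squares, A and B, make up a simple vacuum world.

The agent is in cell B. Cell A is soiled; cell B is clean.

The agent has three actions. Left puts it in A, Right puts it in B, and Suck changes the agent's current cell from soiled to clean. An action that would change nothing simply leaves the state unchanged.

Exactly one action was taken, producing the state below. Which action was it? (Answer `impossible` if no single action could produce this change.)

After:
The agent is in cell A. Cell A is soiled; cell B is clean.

Left

try  Left: loc=A A=soiled B=clean  ← match
try Right: loc=B A=soiled B=clean
try  Suck: loc=B A=soiled B=clean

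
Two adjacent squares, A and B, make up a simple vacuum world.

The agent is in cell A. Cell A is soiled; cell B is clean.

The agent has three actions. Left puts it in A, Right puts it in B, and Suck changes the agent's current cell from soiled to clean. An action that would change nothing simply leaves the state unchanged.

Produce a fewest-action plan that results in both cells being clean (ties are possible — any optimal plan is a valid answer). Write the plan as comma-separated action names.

Suck

t=1 Suck ⇒ <A|clean|clean>
min 1: A is soiled, one Suck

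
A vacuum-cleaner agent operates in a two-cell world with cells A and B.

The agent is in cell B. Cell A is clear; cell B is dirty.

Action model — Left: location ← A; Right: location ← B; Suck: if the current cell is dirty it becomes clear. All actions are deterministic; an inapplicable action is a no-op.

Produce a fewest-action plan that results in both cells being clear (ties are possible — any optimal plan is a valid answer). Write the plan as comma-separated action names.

1. Suck → loc=B A=clear B=clear
min 1: B is dirty, one Suck

Suck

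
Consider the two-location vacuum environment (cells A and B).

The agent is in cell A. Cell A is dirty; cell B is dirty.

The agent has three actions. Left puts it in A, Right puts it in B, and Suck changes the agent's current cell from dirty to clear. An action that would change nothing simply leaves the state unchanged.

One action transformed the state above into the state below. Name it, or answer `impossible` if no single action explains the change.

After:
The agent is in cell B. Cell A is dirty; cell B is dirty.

try  Left: (A; A:dirty, B:dirty)
try Right: (B; A:dirty, B:dirty)  ← match
try  Suck: (A; A:clear, B:dirty)

Right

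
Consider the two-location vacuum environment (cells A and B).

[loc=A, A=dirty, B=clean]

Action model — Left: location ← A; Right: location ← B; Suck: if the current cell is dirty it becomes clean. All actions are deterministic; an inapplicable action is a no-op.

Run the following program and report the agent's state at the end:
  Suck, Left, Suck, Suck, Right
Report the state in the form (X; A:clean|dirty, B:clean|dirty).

(B; A:clean, B:clean)

Suck (#1): (A; A:clean, B:clean)
Left (#2): (A; A:clean, B:clean)
Suck (#3): (A; A:clean, B:clean)
Suck (#4): (A; A:clean, B:clean)
Right (#5): (B; A:clean, B:clean)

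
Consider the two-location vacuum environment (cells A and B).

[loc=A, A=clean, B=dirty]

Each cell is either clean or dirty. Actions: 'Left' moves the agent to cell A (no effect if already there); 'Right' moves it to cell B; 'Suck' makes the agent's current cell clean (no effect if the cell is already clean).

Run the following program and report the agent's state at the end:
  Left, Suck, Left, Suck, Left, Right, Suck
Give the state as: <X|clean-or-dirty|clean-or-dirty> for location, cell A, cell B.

<B|clean|clean>

t=1 Left ⇒ <A|clean|dirty>
t=2 Suck ⇒ <A|clean|dirty>
t=3 Left ⇒ <A|clean|dirty>
t=4 Suck ⇒ <A|clean|dirty>
t=5 Left ⇒ <A|clean|dirty>
t=6 Right ⇒ <B|clean|dirty>
t=7 Suck ⇒ <B|clean|clean>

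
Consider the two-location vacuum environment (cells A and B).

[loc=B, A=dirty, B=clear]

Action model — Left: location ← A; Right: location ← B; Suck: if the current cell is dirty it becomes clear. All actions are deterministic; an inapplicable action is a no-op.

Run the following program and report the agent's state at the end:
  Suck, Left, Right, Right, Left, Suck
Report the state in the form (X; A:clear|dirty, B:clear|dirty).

(A; A:clear, B:clear)

[1] after Suck: (B; A:dirty, B:clear)
[2] after Left: (A; A:dirty, B:clear)
[3] after Right: (B; A:dirty, B:clear)
[4] after Right: (B; A:dirty, B:clear)
[5] after Left: (A; A:dirty, B:clear)
[6] after Suck: (A; A:clear, B:clear)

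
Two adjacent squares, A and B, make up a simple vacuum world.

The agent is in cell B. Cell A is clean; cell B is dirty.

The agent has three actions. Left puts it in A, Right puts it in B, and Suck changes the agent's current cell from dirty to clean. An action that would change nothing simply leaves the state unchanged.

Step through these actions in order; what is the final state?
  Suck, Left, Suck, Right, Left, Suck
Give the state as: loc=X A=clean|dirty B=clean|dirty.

step 1/6 (Suck): loc=B A=clean B=clean
step 2/6 (Left): loc=A A=clean B=clean
step 3/6 (Suck): loc=A A=clean B=clean
step 4/6 (Right): loc=B A=clean B=clean
step 5/6 (Left): loc=A A=clean B=clean
step 6/6 (Suck): loc=A A=clean B=clean

loc=A A=clean B=clean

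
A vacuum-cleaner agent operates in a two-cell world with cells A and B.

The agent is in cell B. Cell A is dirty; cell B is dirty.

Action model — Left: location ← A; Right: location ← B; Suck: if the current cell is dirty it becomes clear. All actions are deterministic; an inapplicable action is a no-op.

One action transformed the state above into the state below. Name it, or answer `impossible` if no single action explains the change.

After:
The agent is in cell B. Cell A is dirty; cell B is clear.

Suck

try  Left: in A — A dirty, B dirty
try Right: in B — A dirty, B dirty
try  Suck: in B — A dirty, B clear  ← match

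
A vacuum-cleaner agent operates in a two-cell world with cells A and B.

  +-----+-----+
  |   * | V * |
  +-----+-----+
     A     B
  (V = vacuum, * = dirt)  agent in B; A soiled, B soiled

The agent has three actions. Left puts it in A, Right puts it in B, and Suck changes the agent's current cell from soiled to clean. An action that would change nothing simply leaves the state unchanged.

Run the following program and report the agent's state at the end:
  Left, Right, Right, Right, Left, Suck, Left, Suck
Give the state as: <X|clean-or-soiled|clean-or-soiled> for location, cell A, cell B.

[1] after Left: <A|soiled|soiled>
[2] after Right: <B|soiled|soiled>
[3] after Right: <B|soiled|soiled>
[4] after Right: <B|soiled|soiled>
[5] after Left: <A|soiled|soiled>
[6] after Suck: <A|clean|soiled>
[7] after Left: <A|clean|soiled>
[8] after Suck: <A|clean|soiled>

<A|clean|soiled>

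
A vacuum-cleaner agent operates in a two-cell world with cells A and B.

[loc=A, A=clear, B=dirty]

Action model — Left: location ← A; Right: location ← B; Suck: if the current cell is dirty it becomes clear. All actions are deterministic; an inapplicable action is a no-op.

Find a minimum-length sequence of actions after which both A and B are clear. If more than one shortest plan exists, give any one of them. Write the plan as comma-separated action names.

Right, Suck

1) do Right; now <B|clear|dirty>
2) do Suck; now <B|clear|clear>
min 2: go B then Suck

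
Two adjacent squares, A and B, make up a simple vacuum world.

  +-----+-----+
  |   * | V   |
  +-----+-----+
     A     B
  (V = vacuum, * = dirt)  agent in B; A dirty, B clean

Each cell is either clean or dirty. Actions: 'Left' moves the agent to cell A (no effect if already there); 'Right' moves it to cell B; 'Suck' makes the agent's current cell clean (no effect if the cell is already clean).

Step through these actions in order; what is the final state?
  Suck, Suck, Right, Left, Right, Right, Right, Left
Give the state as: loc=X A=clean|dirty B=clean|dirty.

1) do Suck; now loc=B A=dirty B=clean
2) do Suck; now loc=B A=dirty B=clean
3) do Right; now loc=B A=dirty B=clean
4) do Left; now loc=A A=dirty B=clean
5) do Right; now loc=B A=dirty B=clean
6) do Right; now loc=B A=dirty B=clean
7) do Right; now loc=B A=dirty B=clean
8) do Left; now loc=A A=dirty B=clean

loc=A A=dirty B=clean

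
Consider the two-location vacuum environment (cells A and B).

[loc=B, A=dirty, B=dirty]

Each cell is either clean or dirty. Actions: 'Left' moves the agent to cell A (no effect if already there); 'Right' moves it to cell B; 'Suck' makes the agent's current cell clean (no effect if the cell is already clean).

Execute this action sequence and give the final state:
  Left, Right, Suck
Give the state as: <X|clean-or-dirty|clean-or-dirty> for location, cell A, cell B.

1) do Left; now <A|dirty|dirty>
2) do Right; now <B|dirty|dirty>
3) do Suck; now <B|dirty|clean>

<B|dirty|clean>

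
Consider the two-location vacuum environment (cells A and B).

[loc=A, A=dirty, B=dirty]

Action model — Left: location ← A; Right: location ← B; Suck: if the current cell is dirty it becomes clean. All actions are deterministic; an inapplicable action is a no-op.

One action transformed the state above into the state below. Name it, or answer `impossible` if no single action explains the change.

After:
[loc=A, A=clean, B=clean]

try  Left: in A — A dirty, B dirty
try Right: in B — A dirty, B dirty
try  Suck: in A — A clean, B dirty
no single action produces the after-state

impossible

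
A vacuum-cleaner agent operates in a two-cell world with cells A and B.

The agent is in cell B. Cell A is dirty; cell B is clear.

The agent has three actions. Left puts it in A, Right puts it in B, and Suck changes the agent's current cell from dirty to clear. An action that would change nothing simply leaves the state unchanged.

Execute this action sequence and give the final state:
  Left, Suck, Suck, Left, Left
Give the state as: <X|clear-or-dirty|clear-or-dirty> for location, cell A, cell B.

Left (#1): <A|dirty|clear>
Suck (#2): <A|clear|clear>
Suck (#3): <A|clear|clear>
Left (#4): <A|clear|clear>
Left (#5): <A|clear|clear>

<A|clear|clear>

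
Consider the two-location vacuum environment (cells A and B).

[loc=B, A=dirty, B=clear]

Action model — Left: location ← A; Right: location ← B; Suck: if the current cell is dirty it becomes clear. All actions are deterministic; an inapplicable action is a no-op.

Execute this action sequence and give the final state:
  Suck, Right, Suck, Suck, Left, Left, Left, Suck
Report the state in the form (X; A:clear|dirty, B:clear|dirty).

(A; A:clear, B:clear)

1. Suck → (B; A:dirty, B:clear)
2. Right → (B; A:dirty, B:clear)
3. Suck → (B; A:dirty, B:clear)
4. Suck → (B; A:dirty, B:clear)
5. Left → (A; A:dirty, B:clear)
6. Left → (A; A:dirty, B:clear)
7. Left → (A; A:dirty, B:clear)
8. Suck → (A; A:clear, B:clear)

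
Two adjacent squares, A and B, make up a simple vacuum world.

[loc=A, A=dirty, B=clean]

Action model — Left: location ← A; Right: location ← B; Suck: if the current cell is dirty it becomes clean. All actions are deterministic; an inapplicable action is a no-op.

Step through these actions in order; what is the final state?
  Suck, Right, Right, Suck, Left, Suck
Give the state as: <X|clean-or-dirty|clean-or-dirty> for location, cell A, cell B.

[1] after Suck: <A|clean|clean>
[2] after Right: <B|clean|clean>
[3] after Right: <B|clean|clean>
[4] after Suck: <B|clean|clean>
[5] after Left: <A|clean|clean>
[6] after Suck: <A|clean|clean>

<A|clean|clean>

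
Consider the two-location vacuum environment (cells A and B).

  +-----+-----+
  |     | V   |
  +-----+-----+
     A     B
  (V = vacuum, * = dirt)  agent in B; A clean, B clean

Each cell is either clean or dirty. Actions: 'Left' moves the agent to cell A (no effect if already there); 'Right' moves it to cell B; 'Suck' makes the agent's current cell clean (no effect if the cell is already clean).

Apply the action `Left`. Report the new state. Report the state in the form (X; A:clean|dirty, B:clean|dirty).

start: (B; A:clean, B:clean)
Left (#1): (A; A:clean, B:clean)

(A; A:clean, B:clean)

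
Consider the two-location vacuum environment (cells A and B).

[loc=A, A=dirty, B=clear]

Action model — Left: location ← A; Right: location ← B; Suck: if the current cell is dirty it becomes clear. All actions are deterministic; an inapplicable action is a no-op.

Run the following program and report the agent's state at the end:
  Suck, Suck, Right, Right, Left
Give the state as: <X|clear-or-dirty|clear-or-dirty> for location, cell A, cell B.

1) do Suck; now <A|clear|clear>
2) do Suck; now <A|clear|clear>
3) do Right; now <B|clear|clear>
4) do Right; now <B|clear|clear>
5) do Left; now <A|clear|clear>

<A|clear|clear>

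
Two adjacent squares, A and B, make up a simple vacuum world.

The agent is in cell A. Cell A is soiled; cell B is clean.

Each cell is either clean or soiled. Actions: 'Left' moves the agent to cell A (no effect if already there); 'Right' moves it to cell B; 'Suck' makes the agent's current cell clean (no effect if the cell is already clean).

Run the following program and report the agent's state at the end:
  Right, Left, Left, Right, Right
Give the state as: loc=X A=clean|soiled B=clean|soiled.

Right (#1): loc=B A=soiled B=clean
Left (#2): loc=A A=soiled B=clean
Left (#3): loc=A A=soiled B=clean
Right (#4): loc=B A=soiled B=clean
Right (#5): loc=B A=soiled B=clean

loc=B A=soiled B=clean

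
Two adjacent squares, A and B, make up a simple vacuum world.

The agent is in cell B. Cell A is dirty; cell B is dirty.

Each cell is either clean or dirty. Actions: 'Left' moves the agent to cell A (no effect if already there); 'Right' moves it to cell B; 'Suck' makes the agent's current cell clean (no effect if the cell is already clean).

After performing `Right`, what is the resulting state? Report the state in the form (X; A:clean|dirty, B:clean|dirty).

(B; A:dirty, B:dirty)

start: (B; A:dirty, B:dirty)
1. Right → (B; A:dirty, B:dirty)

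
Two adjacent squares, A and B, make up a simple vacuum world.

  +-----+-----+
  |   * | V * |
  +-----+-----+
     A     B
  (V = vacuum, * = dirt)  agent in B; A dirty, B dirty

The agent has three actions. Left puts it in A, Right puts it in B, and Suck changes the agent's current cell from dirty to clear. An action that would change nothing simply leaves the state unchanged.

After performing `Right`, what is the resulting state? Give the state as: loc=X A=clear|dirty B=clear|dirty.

loc=B A=dirty B=dirty

start: loc=B A=dirty B=dirty
[1] after Right: loc=B A=dirty B=dirty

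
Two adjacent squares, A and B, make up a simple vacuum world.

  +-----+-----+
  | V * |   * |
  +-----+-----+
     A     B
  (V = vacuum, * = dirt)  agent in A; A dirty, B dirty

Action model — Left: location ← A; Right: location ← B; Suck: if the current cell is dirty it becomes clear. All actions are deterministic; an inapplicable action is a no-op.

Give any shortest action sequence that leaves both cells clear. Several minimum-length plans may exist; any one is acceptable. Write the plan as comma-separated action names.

1) do Suck; now <A|clear|dirty>
2) do Right; now <B|clear|dirty>
3) do Suck; now <B|clear|clear>
min 3: Suck A + move + Suck B

Suck, Right, Suck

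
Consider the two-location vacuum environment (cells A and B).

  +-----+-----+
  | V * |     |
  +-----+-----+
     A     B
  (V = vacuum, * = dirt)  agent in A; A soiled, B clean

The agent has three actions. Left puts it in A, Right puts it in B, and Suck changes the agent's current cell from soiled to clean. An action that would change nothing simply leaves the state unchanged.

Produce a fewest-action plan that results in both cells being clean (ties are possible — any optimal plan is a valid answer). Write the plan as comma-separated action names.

Suck

1) do Suck; now loc=A A=clean B=clean
min 1: A is soiled, one Suck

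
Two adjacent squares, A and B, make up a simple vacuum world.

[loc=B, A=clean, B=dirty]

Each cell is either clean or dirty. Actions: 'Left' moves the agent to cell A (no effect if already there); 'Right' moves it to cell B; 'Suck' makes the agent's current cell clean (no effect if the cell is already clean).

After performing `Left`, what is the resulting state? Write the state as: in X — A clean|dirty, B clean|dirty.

start: in B — A clean, B dirty
1) do Left; now in A — A clean, B dirty

in A — A clean, B dirty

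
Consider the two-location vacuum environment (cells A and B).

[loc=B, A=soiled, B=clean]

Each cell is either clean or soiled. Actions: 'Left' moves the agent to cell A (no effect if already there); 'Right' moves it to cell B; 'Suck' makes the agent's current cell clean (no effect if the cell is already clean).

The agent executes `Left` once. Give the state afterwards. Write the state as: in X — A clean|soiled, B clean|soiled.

start: in B — A soiled, B clean
step 1/1 (Left): in A — A soiled, B clean

in A — A soiled, B clean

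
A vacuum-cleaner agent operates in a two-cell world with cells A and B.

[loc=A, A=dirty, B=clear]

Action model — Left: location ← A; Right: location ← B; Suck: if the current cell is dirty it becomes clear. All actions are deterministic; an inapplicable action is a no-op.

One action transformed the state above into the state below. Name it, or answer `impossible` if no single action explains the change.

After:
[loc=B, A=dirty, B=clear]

Right

try  Left: in A — A dirty, B clear
try Right: in B — A dirty, B clear  ← match
try  Suck: in A — A clear, B clear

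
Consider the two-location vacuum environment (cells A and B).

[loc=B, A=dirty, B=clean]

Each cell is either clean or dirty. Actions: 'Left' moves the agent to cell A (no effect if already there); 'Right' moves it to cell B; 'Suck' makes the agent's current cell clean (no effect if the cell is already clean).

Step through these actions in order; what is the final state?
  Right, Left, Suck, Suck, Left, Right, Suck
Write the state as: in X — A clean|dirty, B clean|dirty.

step 1/7 (Right): in B — A dirty, B clean
step 2/7 (Left): in A — A dirty, B clean
step 3/7 (Suck): in A — A clean, B clean
step 4/7 (Suck): in A — A clean, B clean
step 5/7 (Left): in A — A clean, B clean
step 6/7 (Right): in B — A clean, B clean
step 7/7 (Suck): in B — A clean, B clean

in B — A clean, B clean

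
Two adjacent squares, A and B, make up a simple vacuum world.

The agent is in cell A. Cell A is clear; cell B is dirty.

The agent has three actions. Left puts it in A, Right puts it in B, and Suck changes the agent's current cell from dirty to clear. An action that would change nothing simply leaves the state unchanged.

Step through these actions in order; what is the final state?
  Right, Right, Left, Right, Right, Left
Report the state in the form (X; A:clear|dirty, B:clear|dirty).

(A; A:clear, B:dirty)

Right (#1): (B; A:clear, B:dirty)
Right (#2): (B; A:clear, B:dirty)
Left (#3): (A; A:clear, B:dirty)
Right (#4): (B; A:clear, B:dirty)
Right (#5): (B; A:clear, B:dirty)
Left (#6): (A; A:clear, B:dirty)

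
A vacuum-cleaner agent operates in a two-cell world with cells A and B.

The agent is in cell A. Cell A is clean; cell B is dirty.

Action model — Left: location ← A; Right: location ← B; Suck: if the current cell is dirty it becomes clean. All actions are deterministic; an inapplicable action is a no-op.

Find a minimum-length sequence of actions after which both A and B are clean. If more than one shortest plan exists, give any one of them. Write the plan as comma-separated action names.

Right, Suck

Right (#1): <B|clean|dirty>
Suck (#2): <B|clean|clean>
min 2: go B then Suck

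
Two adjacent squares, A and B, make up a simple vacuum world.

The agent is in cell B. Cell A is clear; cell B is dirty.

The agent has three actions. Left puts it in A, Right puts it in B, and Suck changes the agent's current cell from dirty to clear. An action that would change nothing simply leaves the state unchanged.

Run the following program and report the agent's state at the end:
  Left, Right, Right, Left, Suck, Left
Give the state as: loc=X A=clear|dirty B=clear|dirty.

loc=A A=clear B=dirty

[1] after Left: loc=A A=clear B=dirty
[2] after Right: loc=B A=clear B=dirty
[3] after Right: loc=B A=clear B=dirty
[4] after Left: loc=A A=clear B=dirty
[5] after Suck: loc=A A=clear B=dirty
[6] after Left: loc=A A=clear B=dirty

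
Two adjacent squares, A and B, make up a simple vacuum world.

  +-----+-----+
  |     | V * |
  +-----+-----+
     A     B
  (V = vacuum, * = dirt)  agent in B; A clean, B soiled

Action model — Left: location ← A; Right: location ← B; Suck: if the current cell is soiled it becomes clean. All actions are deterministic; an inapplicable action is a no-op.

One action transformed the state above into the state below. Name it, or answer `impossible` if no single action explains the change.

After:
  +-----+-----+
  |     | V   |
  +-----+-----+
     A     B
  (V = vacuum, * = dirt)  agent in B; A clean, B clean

Suck

try  Left: <A|clean|soiled>
try Right: <B|clean|soiled>
try  Suck: <B|clean|clean>  ← match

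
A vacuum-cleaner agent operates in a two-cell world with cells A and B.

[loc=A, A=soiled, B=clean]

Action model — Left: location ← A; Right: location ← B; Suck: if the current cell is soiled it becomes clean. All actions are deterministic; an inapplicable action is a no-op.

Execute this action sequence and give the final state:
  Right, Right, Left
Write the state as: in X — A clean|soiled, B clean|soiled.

Right (#1): in B — A soiled, B clean
Right (#2): in B — A soiled, B clean
Left (#3): in A — A soiled, B clean

in A — A soiled, B clean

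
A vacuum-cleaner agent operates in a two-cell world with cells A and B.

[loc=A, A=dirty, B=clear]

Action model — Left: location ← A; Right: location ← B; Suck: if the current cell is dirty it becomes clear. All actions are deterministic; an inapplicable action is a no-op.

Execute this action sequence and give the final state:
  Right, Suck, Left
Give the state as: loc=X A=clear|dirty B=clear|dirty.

1. Right → loc=B A=dirty B=clear
2. Suck → loc=B A=dirty B=clear
3. Left → loc=A A=dirty B=clear

loc=A A=dirty B=clear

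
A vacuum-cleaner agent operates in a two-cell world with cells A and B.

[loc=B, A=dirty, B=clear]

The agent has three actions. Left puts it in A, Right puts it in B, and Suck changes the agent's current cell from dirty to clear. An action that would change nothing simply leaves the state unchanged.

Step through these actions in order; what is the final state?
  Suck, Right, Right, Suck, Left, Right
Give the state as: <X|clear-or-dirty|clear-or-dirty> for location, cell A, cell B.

<B|dirty|clear>

t=1 Suck ⇒ <B|dirty|clear>
t=2 Right ⇒ <B|dirty|clear>
t=3 Right ⇒ <B|dirty|clear>
t=4 Suck ⇒ <B|dirty|clear>
t=5 Left ⇒ <A|dirty|clear>
t=6 Right ⇒ <B|dirty|clear>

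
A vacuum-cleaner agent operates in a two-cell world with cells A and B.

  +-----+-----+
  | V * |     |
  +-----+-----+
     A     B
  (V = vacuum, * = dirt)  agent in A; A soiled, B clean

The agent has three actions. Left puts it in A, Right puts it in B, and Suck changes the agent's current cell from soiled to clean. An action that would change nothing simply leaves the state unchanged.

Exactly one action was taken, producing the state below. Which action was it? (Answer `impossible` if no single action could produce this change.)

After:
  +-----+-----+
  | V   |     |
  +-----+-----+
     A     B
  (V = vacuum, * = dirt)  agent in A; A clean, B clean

Suck

try  Left: in A — A soiled, B clean
try Right: in B — A soiled, B clean
try  Suck: in A — A clean, B clean  ← match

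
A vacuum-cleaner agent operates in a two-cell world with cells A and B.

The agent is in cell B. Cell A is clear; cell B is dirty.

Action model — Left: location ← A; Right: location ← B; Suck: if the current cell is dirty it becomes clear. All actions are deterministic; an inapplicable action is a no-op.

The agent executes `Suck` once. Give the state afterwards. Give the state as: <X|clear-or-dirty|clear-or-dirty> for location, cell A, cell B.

<B|clear|clear>

start: <B|clear|dirty>
1) do Suck; now <B|clear|clear>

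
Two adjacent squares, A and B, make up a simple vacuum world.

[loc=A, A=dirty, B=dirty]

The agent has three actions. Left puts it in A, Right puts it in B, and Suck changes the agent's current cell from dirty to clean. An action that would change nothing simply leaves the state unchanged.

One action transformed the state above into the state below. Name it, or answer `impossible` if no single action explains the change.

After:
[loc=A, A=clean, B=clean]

try  Left: (A; A:dirty, B:dirty)
try Right: (B; A:dirty, B:dirty)
try  Suck: (A; A:clean, B:dirty)
no single action produces the after-state

impossible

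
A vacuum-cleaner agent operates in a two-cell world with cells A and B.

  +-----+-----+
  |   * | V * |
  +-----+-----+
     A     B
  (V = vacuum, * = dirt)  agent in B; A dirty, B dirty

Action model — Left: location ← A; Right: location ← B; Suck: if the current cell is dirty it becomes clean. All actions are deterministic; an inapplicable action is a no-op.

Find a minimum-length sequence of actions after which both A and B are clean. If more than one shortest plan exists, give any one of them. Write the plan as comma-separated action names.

[1] after Suck: <B|dirty|clean>
[2] after Left: <A|dirty|clean>
[3] after Suck: <A|clean|clean>
min 3: Suck B + move + Suck A

Suck, Left, Suck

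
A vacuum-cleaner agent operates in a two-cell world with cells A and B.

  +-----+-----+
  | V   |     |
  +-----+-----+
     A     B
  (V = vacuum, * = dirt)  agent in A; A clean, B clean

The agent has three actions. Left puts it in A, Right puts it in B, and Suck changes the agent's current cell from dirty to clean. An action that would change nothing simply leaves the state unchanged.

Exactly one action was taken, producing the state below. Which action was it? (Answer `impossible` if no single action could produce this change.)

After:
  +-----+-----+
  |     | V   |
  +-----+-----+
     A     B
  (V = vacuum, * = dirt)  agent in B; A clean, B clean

Right

try  Left: in A — A clean, B clean
try Right: in B — A clean, B clean  ← match
try  Suck: in A — A clean, B clean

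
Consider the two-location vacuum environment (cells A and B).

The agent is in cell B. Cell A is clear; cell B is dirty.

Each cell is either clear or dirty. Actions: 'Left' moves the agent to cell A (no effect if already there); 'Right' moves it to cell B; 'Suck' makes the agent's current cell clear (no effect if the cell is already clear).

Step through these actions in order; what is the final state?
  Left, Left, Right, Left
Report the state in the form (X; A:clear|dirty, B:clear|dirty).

1) do Left; now (A; A:clear, B:dirty)
2) do Left; now (A; A:clear, B:dirty)
3) do Right; now (B; A:clear, B:dirty)
4) do Left; now (A; A:clear, B:dirty)

(A; A:clear, B:dirty)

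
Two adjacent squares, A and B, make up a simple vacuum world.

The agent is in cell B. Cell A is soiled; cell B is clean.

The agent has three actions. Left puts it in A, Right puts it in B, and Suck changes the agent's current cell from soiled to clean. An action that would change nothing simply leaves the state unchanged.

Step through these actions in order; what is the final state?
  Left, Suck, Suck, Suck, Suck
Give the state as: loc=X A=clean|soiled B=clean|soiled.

[1] after Left: loc=A A=soiled B=clean
[2] after Suck: loc=A A=clean B=clean
[3] after Suck: loc=A A=clean B=clean
[4] after Suck: loc=A A=clean B=clean
[5] after Suck: loc=A A=clean B=clean

loc=A A=clean B=clean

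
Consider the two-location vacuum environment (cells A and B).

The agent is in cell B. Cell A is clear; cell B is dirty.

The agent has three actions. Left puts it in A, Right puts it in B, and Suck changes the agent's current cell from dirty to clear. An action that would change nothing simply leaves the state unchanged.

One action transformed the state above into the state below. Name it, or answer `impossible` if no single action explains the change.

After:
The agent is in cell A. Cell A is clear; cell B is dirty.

Left

try  Left: (A; A:clear, B:dirty)  ← match
try Right: (B; A:clear, B:dirty)
try  Suck: (B; A:clear, B:clear)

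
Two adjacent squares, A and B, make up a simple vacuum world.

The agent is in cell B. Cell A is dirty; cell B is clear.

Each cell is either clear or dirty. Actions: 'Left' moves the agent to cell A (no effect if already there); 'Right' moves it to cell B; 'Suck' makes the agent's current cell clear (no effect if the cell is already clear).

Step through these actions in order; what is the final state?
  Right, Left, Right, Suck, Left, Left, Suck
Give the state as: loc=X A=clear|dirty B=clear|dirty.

loc=A A=clear B=clear

step 1/7 (Right): loc=B A=dirty B=clear
step 2/7 (Left): loc=A A=dirty B=clear
step 3/7 (Right): loc=B A=dirty B=clear
step 4/7 (Suck): loc=B A=dirty B=clear
step 5/7 (Left): loc=A A=dirty B=clear
step 6/7 (Left): loc=A A=dirty B=clear
step 7/7 (Suck): loc=A A=clear B=clear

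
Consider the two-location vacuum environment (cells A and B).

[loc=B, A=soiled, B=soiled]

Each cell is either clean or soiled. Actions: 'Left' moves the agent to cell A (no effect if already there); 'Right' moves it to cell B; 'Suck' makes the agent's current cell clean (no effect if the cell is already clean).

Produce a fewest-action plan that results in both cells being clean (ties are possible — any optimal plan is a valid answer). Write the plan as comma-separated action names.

step 1/3 (Suck): (B; A:soiled, B:clean)
step 2/3 (Left): (A; A:soiled, B:clean)
step 3/3 (Suck): (A; A:clean, B:clean)
min 3: Suck B + move + Suck A

Suck, Left, Suck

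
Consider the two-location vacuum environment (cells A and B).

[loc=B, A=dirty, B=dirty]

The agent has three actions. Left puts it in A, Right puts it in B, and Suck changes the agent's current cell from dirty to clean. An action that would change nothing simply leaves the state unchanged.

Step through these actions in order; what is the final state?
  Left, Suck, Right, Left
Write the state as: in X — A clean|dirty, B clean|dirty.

Left (#1): in A — A dirty, B dirty
Suck (#2): in A — A clean, B dirty
Right (#3): in B — A clean, B dirty
Left (#4): in A — A clean, B dirty

in A — A clean, B dirty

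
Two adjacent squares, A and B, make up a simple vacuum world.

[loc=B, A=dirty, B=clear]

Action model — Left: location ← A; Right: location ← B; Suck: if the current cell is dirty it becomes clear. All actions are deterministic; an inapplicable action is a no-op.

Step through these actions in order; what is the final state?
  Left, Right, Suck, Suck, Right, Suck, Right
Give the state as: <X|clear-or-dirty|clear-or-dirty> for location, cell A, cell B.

<B|dirty|clear>

Left (#1): <A|dirty|clear>
Right (#2): <B|dirty|clear>
Suck (#3): <B|dirty|clear>
Suck (#4): <B|dirty|clear>
Right (#5): <B|dirty|clear>
Suck (#6): <B|dirty|clear>
Right (#7): <B|dirty|clear>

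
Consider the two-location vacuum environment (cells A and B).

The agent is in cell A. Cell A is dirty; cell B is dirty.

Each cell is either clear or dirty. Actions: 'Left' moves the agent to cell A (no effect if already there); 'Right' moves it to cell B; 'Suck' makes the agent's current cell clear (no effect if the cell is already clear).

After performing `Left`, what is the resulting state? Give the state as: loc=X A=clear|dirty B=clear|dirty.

loc=A A=dirty B=dirty

start: loc=A A=dirty B=dirty
Left (#1): loc=A A=dirty B=dirty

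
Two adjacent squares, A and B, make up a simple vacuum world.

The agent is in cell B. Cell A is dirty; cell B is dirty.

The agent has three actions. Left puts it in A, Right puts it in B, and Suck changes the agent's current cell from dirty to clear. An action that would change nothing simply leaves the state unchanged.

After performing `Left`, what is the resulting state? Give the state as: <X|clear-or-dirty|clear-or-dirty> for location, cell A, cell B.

start: <B|dirty|dirty>
Left (#1): <A|dirty|dirty>

<A|dirty|dirty>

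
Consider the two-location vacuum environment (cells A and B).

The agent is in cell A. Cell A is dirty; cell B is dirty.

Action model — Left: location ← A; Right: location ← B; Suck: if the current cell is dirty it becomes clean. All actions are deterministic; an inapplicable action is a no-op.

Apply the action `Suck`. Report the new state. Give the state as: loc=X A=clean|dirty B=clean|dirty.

loc=A A=clean B=dirty

start: loc=A A=dirty B=dirty
1. Suck → loc=A A=clean B=dirty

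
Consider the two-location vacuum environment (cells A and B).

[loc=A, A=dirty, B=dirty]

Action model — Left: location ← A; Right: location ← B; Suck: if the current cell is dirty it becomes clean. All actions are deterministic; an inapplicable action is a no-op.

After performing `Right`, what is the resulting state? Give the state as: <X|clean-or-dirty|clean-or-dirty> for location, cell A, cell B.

start: <A|dirty|dirty>
1) do Right; now <B|dirty|dirty>

<B|dirty|dirty>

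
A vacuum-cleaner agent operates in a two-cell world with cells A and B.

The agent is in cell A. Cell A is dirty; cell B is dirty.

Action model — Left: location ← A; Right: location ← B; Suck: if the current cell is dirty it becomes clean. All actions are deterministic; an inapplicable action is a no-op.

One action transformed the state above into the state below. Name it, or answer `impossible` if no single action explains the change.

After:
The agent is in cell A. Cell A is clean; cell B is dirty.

Suck

try  Left: <A|dirty|dirty>
try Right: <B|dirty|dirty>
try  Suck: <A|clean|dirty>  ← match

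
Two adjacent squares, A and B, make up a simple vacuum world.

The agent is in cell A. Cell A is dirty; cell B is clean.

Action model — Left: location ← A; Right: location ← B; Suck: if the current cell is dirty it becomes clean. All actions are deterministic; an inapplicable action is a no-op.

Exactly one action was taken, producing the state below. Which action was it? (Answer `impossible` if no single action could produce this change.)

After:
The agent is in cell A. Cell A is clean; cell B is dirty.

impossible

try  Left: in A — A dirty, B clean
try Right: in B — A dirty, B clean
try  Suck: in A — A clean, B clean
no single action produces the after-state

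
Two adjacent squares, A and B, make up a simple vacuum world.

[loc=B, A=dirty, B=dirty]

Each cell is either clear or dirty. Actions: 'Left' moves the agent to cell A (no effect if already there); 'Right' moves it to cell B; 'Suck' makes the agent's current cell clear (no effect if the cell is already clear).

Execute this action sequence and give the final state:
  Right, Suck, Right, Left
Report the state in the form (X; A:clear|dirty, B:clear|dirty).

(A; A:dirty, B:clear)

1) do Right; now (B; A:dirty, B:dirty)
2) do Suck; now (B; A:dirty, B:clear)
3) do Right; now (B; A:dirty, B:clear)
4) do Left; now (A; A:dirty, B:clear)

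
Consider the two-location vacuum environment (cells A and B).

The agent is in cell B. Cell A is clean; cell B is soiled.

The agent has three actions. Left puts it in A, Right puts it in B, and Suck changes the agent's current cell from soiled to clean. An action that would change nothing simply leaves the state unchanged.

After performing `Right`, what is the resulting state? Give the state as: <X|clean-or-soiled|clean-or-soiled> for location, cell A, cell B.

<B|clean|soiled>

start: <B|clean|soiled>
step 1/1 (Right): <B|clean|soiled>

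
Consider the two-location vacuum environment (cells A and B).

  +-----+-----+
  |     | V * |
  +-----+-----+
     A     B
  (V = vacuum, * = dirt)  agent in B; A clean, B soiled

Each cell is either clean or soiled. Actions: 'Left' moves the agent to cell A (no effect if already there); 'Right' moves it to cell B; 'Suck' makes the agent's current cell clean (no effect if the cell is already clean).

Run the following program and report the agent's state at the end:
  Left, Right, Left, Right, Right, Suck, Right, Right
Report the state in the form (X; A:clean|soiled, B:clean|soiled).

t=1 Left ⇒ (A; A:clean, B:soiled)
t=2 Right ⇒ (B; A:clean, B:soiled)
t=3 Left ⇒ (A; A:clean, B:soiled)
t=4 Right ⇒ (B; A:clean, B:soiled)
t=5 Right ⇒ (B; A:clean, B:soiled)
t=6 Suck ⇒ (B; A:clean, B:clean)
t=7 Right ⇒ (B; A:clean, B:clean)
t=8 Right ⇒ (B; A:clean, B:clean)

(B; A:clean, B:clean)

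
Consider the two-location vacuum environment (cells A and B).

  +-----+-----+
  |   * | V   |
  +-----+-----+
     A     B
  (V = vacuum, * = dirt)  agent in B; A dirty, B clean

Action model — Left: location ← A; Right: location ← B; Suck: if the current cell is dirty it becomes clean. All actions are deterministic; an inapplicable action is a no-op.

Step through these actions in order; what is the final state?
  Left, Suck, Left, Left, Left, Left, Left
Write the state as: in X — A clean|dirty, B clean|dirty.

in A — A clean, B clean

step 1/7 (Left): in A — A dirty, B clean
step 2/7 (Suck): in A — A clean, B clean
step 3/7 (Left): in A — A clean, B clean
step 4/7 (Left): in A — A clean, B clean
step 5/7 (Left): in A — A clean, B clean
step 6/7 (Left): in A — A clean, B clean
step 7/7 (Left): in A — A clean, B clean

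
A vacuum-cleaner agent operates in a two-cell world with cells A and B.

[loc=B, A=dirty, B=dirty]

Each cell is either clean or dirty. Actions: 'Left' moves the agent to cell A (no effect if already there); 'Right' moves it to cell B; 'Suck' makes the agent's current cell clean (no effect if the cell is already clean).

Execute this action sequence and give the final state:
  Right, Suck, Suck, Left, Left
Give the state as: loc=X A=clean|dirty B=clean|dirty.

loc=A A=dirty B=clean

1. Right → loc=B A=dirty B=dirty
2. Suck → loc=B A=dirty B=clean
3. Suck → loc=B A=dirty B=clean
4. Left → loc=A A=dirty B=clean
5. Left → loc=A A=dirty B=clean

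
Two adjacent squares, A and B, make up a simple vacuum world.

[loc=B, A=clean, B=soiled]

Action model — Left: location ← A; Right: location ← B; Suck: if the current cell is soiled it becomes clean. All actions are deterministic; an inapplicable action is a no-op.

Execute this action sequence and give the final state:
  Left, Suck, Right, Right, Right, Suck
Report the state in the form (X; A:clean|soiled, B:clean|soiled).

1. Left → (A; A:clean, B:soiled)
2. Suck → (A; A:clean, B:soiled)
3. Right → (B; A:clean, B:soiled)
4. Right → (B; A:clean, B:soiled)
5. Right → (B; A:clean, B:soiled)
6. Suck → (B; A:clean, B:clean)

(B; A:clean, B:clean)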